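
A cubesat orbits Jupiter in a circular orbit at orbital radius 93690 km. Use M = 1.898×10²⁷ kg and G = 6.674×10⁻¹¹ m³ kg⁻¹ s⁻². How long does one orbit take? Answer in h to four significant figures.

μ = GM = 6.674×10⁻¹¹ × 1.898×10²⁷ = 1.267×10¹⁷ m³/s².
r = 93690 km = 9.369×10⁷ m.
Kepler's third law: T = 2π√(r³/μ) = 2π√((9.369×10⁷)³ / 1.267×10¹⁷).
r³/μ = 6.492×10⁶ s², so T = 2π × 2.548×10³ = 1.601×10⁴ s.
Converting: 1.601×10⁴ s ÷ 3600 = 4.447 h.

T ≈ 4.447 h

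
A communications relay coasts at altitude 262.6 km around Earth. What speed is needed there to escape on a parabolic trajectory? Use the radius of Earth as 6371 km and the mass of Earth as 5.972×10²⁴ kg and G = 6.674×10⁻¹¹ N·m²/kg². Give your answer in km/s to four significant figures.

v_esc ≈ 10.96 km/s

μ = GM = 6.674×10⁻¹¹ × 5.972×10²⁴ = 3.986×10¹⁴ m³/s².
r = 6371 + 262.6 = 6633.6 km = 6.6336×10⁶ m.
Escape speed v_esc = √(2μ/r) = √(2 × 3.986×10¹⁴ / 6.634×10⁶) = √(1.202×10⁸) = 10960 m/s.
= 10.96 km/s.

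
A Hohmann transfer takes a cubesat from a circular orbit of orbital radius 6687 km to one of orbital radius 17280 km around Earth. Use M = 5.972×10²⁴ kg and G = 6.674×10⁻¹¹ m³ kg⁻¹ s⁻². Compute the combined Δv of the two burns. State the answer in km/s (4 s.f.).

μ = GM = 6.674×10⁻¹¹ × 5.972×10²⁴ = 3.986×10¹⁴ m³/s².
r₁ = 6687 km = 6.687×10⁶ m.
r₂ = 17280 km = 1.728×10⁷ m.
Transfer ellipse a_t = (r₁ + r₂)/2 = 1.198×10⁷ m.
At r₁: circular v_c1 = √(μ/r₁) = 7720 m/s; transfer-perigee v_p = √[μ(2/r₁ − 1/a_t)] = 9271 m/s.
Δv₁ = v_p − v_c1 = 1550 m/s.
At r₂: circular v_c2 = √(μ/r₂) = 4803 m/s; transfer-apogee v_a = √[μ(2/r₂ − 1/a_t)] = 3588 m/s.
Δv₂ = v_c2 − v_a = 1215 m/s.
Total Δv = Δv₁ + Δv₂ = 2765 m/s = 2.765 km/s.

Δv_total ≈ 2.765 km/s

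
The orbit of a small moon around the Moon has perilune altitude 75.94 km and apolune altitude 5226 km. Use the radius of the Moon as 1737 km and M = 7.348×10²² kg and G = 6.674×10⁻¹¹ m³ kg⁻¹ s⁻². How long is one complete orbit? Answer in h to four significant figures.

T ≈ 7.244 h

μ = GM = 6.674×10⁻¹¹ × 7.348×10²² = 4.904×10¹² m³/s².
r_p = 1737 + 75.94 = 1812.9 km = 1.8129×10⁶ m.
r_a = 1737 + 5226 = 6963.0 km = 6.9630×10⁶ m.
Semi-major axis a = (r_p + r_a)/2 = (1812.9 + 6963.0)/2 = 4388.0 km = 4.388×10⁶ m.
By Kepler's third law T = 2π√(a³/μ) = 2π × 4.151×10³ = 2.608×10⁴ s.
= 7.244 h.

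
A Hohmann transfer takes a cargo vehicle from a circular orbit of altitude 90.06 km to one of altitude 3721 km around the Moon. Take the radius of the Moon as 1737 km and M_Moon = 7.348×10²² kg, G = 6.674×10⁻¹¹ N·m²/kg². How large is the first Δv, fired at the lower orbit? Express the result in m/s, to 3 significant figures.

μ = GM = 6.674×10⁻¹¹ × 7.348×10²² = 4.904×10¹² m³/s².
r₁ = 1737 + 90.06 = 1827.1 km = 1.8271×10⁶ m.
r₂ = 1737 + 3721 = 5458.0 km = 5.4580×10⁶ m.
Transfer ellipse a_t = (r₁ + r₂)/2 = 3.643×10⁶ m.
At r₁: circular v_c1 = √(μ/r₁) = 1638 m/s; transfer-perilune v_p = √[μ(2/r₁ − 1/a_t)] = 2005 m/s.
Δv₁ = v_p − v_c1 = 367.1 m/s.

Δv ≈ 367 m/s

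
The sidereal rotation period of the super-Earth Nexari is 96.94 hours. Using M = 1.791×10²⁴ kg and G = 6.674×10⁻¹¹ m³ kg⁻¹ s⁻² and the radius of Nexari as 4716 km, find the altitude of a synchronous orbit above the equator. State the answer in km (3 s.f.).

μ = GM = 6.674×10⁻¹¹ × 1.791×10²⁴ = 1.195×10¹⁴ m³/s².
T = 96.94 hours = 3.490×10⁵ s.
A synchronous orbit has period T, so by Kepler's third law a = (μT²/4π²)^(1/3).
μT²/4π² = 1.195×10¹⁴ × (3.490×10⁵)² / 39.48 = 3.688×10²³ m³.
a = 7.171×10⁷ m = 71710 km.
Altitude h = a − R = 71710 − 4716 = 66994 km.

h_sync ≈ 67000 km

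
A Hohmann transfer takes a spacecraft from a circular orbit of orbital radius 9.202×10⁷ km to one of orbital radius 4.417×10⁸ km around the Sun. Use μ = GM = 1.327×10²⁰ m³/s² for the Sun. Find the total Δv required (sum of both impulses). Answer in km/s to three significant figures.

Δv_total ≈ 18.0 km/s

r₁ = 9.202×10⁷ km = 9.202×10¹⁰ m.
r₂ = 4.417×10⁸ km = 4.417×10¹¹ m.
Transfer ellipse a_t = (r₁ + r₂)/2 = 2.669×10¹¹ m.
At r₁: circular v_c1 = √(μ/r₁) = 37970 m/s; transfer-perihelion v_p = √[μ(2/r₁ − 1/a_t)] = 48860 m/s.
Δv₁ = v_p − v_c1 = 10880 m/s.
At r₂: circular v_c2 = √(μ/r₂) = 17330 m/s; transfer-aphelion v_a = √[μ(2/r₂ − 1/a_t)] = 10180 m/s.
Δv₂ = v_c2 − v_a = 7155 m/s.
Total Δv = Δv₁ + Δv₂ = 18040 m/s = 18.04 km/s.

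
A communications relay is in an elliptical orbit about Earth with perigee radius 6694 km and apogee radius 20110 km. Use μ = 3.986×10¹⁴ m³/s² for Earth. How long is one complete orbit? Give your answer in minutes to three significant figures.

Semi-major axis a = (r_p + r_a)/2 = (6694.0 + 20110)/2 = 13402 km = 1.340×10⁷ m.
By Kepler's third law T = 2π√(a³/μ) = 2π × 2.457×10³ = 1.544×10⁴ s.
= 257.3 minutes.

T ≈ 257 minutes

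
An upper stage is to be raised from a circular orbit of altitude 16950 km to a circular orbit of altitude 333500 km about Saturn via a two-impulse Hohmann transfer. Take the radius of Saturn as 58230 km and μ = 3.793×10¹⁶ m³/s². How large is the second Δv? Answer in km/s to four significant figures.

Δv ≈ 4.256 km/s

r₁ = 58230 + 16950 = 75180 km = 7.5180×10⁷ m.
r₂ = 58230 + 333500 = 391730 km = 3.9173×10⁸ m.
Transfer ellipse a_t = (r₁ + r₂)/2 = 2.335×10⁸ m.
At r₁: circular v_c1 = √(μ/r₁) = 22460 m/s; transfer-perikrone v_p = √[μ(2/r₁ − 1/a_t)] = 29100 m/s.
At r₂: circular v_c2 = √(μ/r₂) = 9840 m/s; transfer-apokrone v_a = √[μ(2/r₂ − 1/a_t)] = 5584 m/s.
Δv₂ = v_c2 − v_a = 4256 m/s.
= 4.256 km/s.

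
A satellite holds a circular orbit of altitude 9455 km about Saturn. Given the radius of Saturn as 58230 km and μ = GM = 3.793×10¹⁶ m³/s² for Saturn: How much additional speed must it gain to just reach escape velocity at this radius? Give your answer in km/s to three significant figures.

Δv ≈ 9.81 km/s

r = 58230 + 9455 = 67685 km = 6.7685×10⁷ m.
Circular speed v_c = √(μ/r) = 23670 m/s.
Escape speed v_esc = √(2μ/r) = √2 × v_c = 33480 m/s.
Δv = v_esc − v_c = 9805 m/s = 9.805 km/s.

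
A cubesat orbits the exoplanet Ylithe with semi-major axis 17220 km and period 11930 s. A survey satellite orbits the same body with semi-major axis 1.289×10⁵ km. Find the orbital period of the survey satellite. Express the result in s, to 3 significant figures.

Kepler's third law: T² ∝ a³, so T₂ = T₁ (a₂/a₁)^(3/2).
a₂/a₁ = 7.485, (a₂/a₁)^(3/2) = 20.48.
T₂ = 11930 × 20.48 = 2.443×10⁵ s.

T₂ ≈ 2.44×10⁵ s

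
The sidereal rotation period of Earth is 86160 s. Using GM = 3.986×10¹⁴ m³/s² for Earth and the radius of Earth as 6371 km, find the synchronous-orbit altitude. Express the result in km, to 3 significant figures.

h_sync ≈ 35800 km

A synchronous orbit has period T, so by Kepler's third law a = (μT²/4π²)^(1/3).
μT²/4π² = 3.986×10¹⁴ × (8.616×10⁴)² / 39.48 = 7.495×10²² m³.
a = 4.216×10⁷ m = 42163 km.
Altitude h = a − R = 42163 − 6371 = 35792 km.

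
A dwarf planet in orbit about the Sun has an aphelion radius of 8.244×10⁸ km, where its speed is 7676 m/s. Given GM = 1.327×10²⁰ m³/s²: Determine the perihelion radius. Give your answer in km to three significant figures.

r_a = 8.244×10¹¹ m.
Specific energy ε = v²/2 − μ/r = -1.315×10⁸ J/kg, so a = −μ/(2ε) = 5.045×10¹¹ m.
The apsides satisfy r_p + r_a = 2a, so the perihelion radius is 2a − r_a = 1.847×10¹¹ m = 1.8469×10⁸ km.

perihelion radius ≈ 1.85×10⁸ km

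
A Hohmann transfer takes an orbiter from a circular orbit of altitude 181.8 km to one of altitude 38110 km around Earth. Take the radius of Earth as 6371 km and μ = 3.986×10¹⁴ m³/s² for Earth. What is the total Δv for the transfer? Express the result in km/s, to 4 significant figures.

Δv_total ≈ 3.975 km/s

r₁ = 6371 + 181.8 = 6552.8 km = 6.5528×10⁶ m.
r₂ = 6371 + 38110 = 44481 km = 4.4481×10⁷ m.
Transfer ellipse a_t = (r₁ + r₂)/2 = 2.552×10⁷ m.
At r₁: circular v_c1 = √(μ/r₁) = 7799 m/s; transfer-perigee v_p = √[μ(2/r₁ − 1/a_t)] = 10300 m/s.
Δv₁ = v_p − v_c1 = 2498 m/s.
At r₂: circular v_c2 = √(μ/r₂) = 2994 m/s; transfer-apogee v_a = √[μ(2/r₂ − 1/a_t)] = 1517 m/s.
Δv₂ = v_c2 − v_a = 1477 m/s.
Total Δv = Δv₁ + Δv₂ = 3975 m/s = 3.975 km/s.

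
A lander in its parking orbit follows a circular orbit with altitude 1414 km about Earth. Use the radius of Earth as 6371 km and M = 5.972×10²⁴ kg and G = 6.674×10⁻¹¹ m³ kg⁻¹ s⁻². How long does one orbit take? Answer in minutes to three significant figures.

μ = GM = 6.674×10⁻¹¹ × 5.972×10²⁴ = 3.986×10¹⁴ m³/s².
r = 6371 + 1414 = 7785.0 km = 7.7850×10⁶ m.
Kepler's third law: T = 2π√(r³/μ) = 2π√((7.785×10⁶)³ / 3.986×10¹⁴).
r³/μ = 1.184×10⁶ s², so T = 2π × 1.088×10³ = 6.836×10³ s.
Converting: 6.836×10³ s ÷ 60.00 = 113.9 minutes.

T ≈ 114 minutes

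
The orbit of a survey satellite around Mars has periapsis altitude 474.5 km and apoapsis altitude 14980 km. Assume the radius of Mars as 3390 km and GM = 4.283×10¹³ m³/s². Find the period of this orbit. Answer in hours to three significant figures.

r_p = 3390 + 474.5 = 3864.5 km = 3.8645×10⁶ m.
r_a = 3390 + 14980 = 18370 km = 1.8370×10⁷ m.
Semi-major axis a = (r_p + r_a)/2 = (3864.5 + 18370)/2 = 11117 km = 1.112×10⁷ m.
By Kepler's third law T = 2π√(a³/μ) = 2π × 5.664×10³ = 3.559×10⁴ s.
= 9.886 hours.

T ≈ 9.89 hours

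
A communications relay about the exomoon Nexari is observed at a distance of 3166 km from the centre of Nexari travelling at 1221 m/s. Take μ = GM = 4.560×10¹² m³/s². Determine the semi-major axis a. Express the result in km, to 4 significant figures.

a ≈ 3281 km

r = 3.166×10⁶ m.
Vis-viva rearranged: 1/a = 2/r − v²/μ = 6.317×10⁻⁷ − 3.269×10⁻⁷ = 3.048×10⁻⁷ m⁻¹.
a = 3.281×10⁶ m = 3281.1 km.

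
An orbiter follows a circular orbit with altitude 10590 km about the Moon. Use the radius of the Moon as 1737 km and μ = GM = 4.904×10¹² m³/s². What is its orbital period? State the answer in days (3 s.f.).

r = 1737 + 10590 = 12327 km = 1.2327×10⁷ m.
Kepler's third law: T = 2π√(r³/μ) = 2π√((1.233×10⁷)³ / 4.904×10¹²).
r³/μ = 3.820×10⁸ s², so T = 2π × 1.954×10⁴ = 1.228×10⁵ s.
Converting: 1.228×10⁵ s ÷ 86400 = 1.421 days.

T ≈ 1.42 days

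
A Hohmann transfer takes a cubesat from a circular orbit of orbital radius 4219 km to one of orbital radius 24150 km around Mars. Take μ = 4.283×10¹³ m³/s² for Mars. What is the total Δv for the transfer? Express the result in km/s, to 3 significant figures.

r₁ = 4219 km = 4.219×10⁶ m.
r₂ = 24150 km = 2.415×10⁷ m.
Transfer ellipse a_t = (r₁ + r₂)/2 = 1.418×10⁷ m.
At r₁: circular v_c1 = √(μ/r₁) = 3186 m/s; transfer-periapsis v_p = √[μ(2/r₁ − 1/a_t)] = 4157 m/s.
Δv₁ = v_p − v_c1 = 971.2 m/s.
At r₂: circular v_c2 = √(μ/r₂) = 1332 m/s; transfer-apoapsis v_a = √[μ(2/r₂ − 1/a_t)] = 726.3 m/s.
Δv₂ = v_c2 − v_a = 605.4 m/s.
Total Δv = Δv₁ + Δv₂ = 1577 m/s = 1.577 km/s.

Δv_total ≈ 1.58 km/s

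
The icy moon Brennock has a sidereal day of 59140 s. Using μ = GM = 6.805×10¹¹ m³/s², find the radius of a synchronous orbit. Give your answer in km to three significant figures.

r_sync ≈ 3920 km

A synchronous orbit has period T, so by Kepler's third law a = (μT²/4π²)^(1/3).
μT²/4π² = 6.805×10¹¹ × (5.914×10⁴)² / 39.48 = 6.029×10¹⁹ m³.
a = 3.921×10⁶ m = 3921.1 km.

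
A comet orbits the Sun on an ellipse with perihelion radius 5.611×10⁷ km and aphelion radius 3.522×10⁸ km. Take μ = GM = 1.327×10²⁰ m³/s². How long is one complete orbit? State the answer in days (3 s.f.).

Semi-major axis a = (r_p + r_a)/2 = (5.6110×10⁷ + 3.5220×10⁸)/2 = 2.0416×10⁸ km = 2.042×10¹¹ m.
By Kepler's third law T = 2π√(a³/μ) = 2π × 8.008×10⁶ = 5.031×10⁷ s.
= 582.3 days.

T ≈ 582 days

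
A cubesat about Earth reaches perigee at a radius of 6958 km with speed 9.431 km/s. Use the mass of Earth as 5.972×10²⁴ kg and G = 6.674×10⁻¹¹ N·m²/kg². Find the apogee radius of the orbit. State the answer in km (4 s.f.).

apogee radius ≈ 24150 km

μ = GM = 6.674×10⁻¹¹ × 5.972×10²⁴ = 3.986×10¹⁴ m³/s².
r_p = 6.958×10⁶ m.
Specific energy ε = v²/2 − μ/r = -1.281×10⁷ J/kg, so a = −μ/(2ε) = 1.556×10⁷ m.
The apsides satisfy r_p + r_a = 2a, so the apogee radius is 2a − r_p = 2.415×10⁷ m = 24155 km.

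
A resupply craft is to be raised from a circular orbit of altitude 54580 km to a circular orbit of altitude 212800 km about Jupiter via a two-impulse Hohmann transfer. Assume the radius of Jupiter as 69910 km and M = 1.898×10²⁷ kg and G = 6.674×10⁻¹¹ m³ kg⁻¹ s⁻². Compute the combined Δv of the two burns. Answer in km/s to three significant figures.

Δv_total ≈ 10.3 km/s

μ = GM = 6.674×10⁻¹¹ × 1.898×10²⁷ = 1.267×10¹⁷ m³/s².
r₁ = 69910 + 54580 = 124490 km = 1.2449×10⁸ m.
r₂ = 69910 + 212800 = 282710 km = 2.8271×10⁸ m.
Transfer ellipse a_t = (r₁ + r₂)/2 = 2.036×10⁸ m.
At r₁: circular v_c1 = √(μ/r₁) = 31900 m/s; transfer-perijove v_p = √[μ(2/r₁ − 1/a_t)] = 37590 m/s.
Δv₁ = v_p − v_c1 = 5690 m/s.
At r₂: circular v_c2 = √(μ/r₂) = 21170 m/s; transfer-apojove v_a = √[μ(2/r₂ − 1/a_t)] = 16550 m/s.
Δv₂ = v_c2 − v_a = 4616 m/s.
Total Δv = Δv₁ + Δv₂ = 10310 m/s = 10.31 km/s.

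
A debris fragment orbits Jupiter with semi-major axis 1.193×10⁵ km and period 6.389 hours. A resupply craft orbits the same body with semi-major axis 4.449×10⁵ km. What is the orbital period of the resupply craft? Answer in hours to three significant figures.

T₂ ≈ 46.0 hours

Kepler's third law: T² ∝ a³, so T₂ = T₁ (a₂/a₁)^(3/2).
a₂/a₁ = 3.729, (a₂/a₁)^(3/2) = 7.202.
T₂ = 6.389 × 7.202 = 46.01 hours.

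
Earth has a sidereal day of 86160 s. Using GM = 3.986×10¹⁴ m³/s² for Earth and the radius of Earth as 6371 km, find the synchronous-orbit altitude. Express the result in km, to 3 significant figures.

A synchronous orbit has period T, so by Kepler's third law a = (μT²/4π²)^(1/3).
μT²/4π² = 3.986×10¹⁴ × (8.616×10⁴)² / 39.48 = 7.495×10²² m³.
a = 4.216×10⁷ m = 42163 km.
Altitude h = a − R = 42163 − 6371 = 35792 km.

h_sync ≈ 35800 km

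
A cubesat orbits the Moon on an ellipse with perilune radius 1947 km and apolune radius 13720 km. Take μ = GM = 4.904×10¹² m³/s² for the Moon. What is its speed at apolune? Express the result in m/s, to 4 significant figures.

Semi-major axis a = (r_p + r_a)/2 = 7833.5 km = 7.834×10⁶ m.
Vis-viva: v² = μ(2/r − 1/a) = 4.904×10¹² × (1.458×10⁻⁷ − 1.277×10⁻⁷) = 8.884×10⁴ m²/s².
v = 298.1 m/s.

v ≈ 298.1 m/s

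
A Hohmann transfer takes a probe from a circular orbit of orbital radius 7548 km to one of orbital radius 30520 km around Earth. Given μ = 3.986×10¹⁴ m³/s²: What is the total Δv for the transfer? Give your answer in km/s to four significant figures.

r₁ = 7548 km = 7.548×10⁶ m.
r₂ = 30520 km = 3.052×10⁷ m.
Transfer ellipse a_t = (r₁ + r₂)/2 = 1.903×10⁷ m.
At r₁: circular v_c1 = √(μ/r₁) = 7267 m/s; transfer-perigee v_p = √[μ(2/r₁ − 1/a_t)] = 9202 m/s.
Δv₁ = v_p − v_c1 = 1935 m/s.
At r₂: circular v_c2 = √(μ/r₂) = 3614 m/s; transfer-apogee v_a = √[μ(2/r₂ − 1/a_t)] = 2276 m/s.
Δv₂ = v_c2 − v_a = 1338 m/s.
Total Δv = Δv₁ + Δv₂ = 3273 m/s = 3.273 km/s.

Δv_total ≈ 3.273 km/s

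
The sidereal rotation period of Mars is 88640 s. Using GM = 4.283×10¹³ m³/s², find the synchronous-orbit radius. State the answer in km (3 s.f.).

r_sync ≈ 20400 km

A synchronous orbit has period T, so by Kepler's third law a = (μT²/4π²)^(1/3).
μT²/4π² = 4.283×10¹³ × (8.864×10⁴)² / 39.48 = 8.524×10²¹ m³.
a = 2.043×10⁷ m = 20428 km.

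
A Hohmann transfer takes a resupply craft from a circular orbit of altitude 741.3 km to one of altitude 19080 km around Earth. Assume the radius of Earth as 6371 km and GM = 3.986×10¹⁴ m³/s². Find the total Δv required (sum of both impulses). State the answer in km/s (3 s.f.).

r₁ = 6371 + 741.3 = 7112.3 km = 7.1123×10⁶ m.
r₂ = 6371 + 19080 = 25451 km = 2.5451×10⁷ m.
Transfer ellipse a_t = (r₁ + r₂)/2 = 1.628×10⁷ m.
At r₁: circular v_c1 = √(μ/r₁) = 7486 m/s; transfer-perigee v_p = √[μ(2/r₁ − 1/a_t)] = 9360 m/s.
Δv₁ = v_p − v_c1 = 1874 m/s.
At r₂: circular v_c2 = √(μ/r₂) = 3957 m/s; transfer-apogee v_a = √[μ(2/r₂ − 1/a_t)] = 2616 m/s.
Δv₂ = v_c2 − v_a = 1342 m/s.
Total Δv = Δv₁ + Δv₂ = 3215 m/s = 3.215 km/s.

Δv_total ≈ 3.22 km/s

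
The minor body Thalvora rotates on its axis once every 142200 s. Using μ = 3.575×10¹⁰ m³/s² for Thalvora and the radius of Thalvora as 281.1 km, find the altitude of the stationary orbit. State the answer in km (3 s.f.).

h_sync ≈ 2350 km

A synchronous orbit has period T, so by Kepler's third law a = (μT²/4π²)^(1/3).
μT²/4π² = 3.575×10¹⁰ × (1.422×10⁵)² / 39.48 = 1.831×10¹⁹ m³.
a = 2.636×10⁶ m = 2635.8 km.
Altitude h = a − R = 2635.8 − 281.1 = 2354.7 km.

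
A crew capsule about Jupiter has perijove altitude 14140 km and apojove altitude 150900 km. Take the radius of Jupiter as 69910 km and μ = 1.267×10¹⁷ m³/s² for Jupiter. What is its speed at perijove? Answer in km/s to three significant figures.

r_p = 69910 + 14140 = 84050 km = 8.4050×10⁷ m.
r_a = 69910 + 150900 = 220810 km = 2.2081×10⁸ m.
Semi-major axis a = (r_p + r_a)/2 = 1.5243×10⁵ km = 1.524×10⁸ m.
Vis-viva: v² = μ(2/r − 1/a) = 1.267×10¹⁷ × (2.380×10⁻⁸ − 6.560×10⁻⁹) = 2.184×10⁹ m²/s².
v = 46730 m/s = 46.73 km/s.

v ≈ 46.7 km/s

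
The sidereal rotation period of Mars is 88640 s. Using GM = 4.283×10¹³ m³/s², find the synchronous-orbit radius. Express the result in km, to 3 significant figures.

A synchronous orbit has period T, so by Kepler's third law a = (μT²/4π²)^(1/3).
μT²/4π² = 4.283×10¹³ × (8.864×10⁴)² / 39.48 = 8.524×10²¹ m³.
a = 2.043×10⁷ m = 20428 km.

r_sync ≈ 20400 km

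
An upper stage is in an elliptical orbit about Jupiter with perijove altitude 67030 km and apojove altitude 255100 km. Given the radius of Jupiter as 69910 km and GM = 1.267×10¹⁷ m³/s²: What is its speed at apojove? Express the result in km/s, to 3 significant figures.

v ≈ 15.2 km/s

r_p = 69910 + 67030 = 136940 km = 1.3694×10⁸ m.
r_a = 69910 + 255100 = 325010 km = 3.2501×10⁸ m.
Semi-major axis a = (r_p + r_a)/2 = 2.3098×10⁵ km = 2.310×10⁸ m.
Vis-viva: v² = μ(2/r − 1/a) = 1.267×10¹⁷ × (6.154×10⁻⁹ − 4.329×10⁻⁹) = 2.311×10⁸ m²/s².
v = 15200 m/s = 15.20 km/s.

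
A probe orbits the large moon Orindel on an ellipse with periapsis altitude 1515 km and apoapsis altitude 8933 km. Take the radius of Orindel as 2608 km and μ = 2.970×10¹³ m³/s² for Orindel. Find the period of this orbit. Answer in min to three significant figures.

T ≈ 421 min

r_p = 2608 + 1515 = 4123.0 km = 4.1230×10⁶ m.
r_a = 2608 + 8933 = 11541 km = 1.1541×10⁷ m.
Semi-major axis a = (r_p + r_a)/2 = (4123.0 + 11541)/2 = 7832.0 km = 7.832×10⁶ m.
By Kepler's third law T = 2π√(a³/μ) = 2π × 4.022×10³ = 2.527×10⁴ s.
= 421.2 min.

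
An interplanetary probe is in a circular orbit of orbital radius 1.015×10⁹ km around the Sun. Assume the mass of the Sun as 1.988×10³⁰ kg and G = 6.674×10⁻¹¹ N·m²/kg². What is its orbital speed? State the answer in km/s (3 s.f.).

v ≈ 11.4 km/s

μ = GM = 6.674×10⁻¹¹ × 1.988×10³⁰ = 1.327×10²⁰ m³/s².
r = 1.015×10⁹ km = 1.015×10¹² m.
For a circular orbit v = √(μ/r) = √(1.327×10²⁰ / 1.015×10¹²) = √(1.307×10⁸) = 11430 m/s.
That is 11.43 km/s.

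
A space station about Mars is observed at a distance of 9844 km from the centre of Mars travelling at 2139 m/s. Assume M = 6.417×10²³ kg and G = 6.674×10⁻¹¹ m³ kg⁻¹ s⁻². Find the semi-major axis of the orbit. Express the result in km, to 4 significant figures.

a ≈ 10380 km

μ = GM = 6.674×10⁻¹¹ × 6.417×10²³ = 4.283×10¹³ m³/s².
r = 9.844×10⁶ m.
Specific orbital energy ε = v²/2 − μ/r = (2139)²/2 − 4.283×10¹³/9.844×10⁶ = -2.063×10⁶ J/kg.
Since ε = −μ/(2a), a = −μ/(2ε) = 1.038×10⁷ m = 10380 km.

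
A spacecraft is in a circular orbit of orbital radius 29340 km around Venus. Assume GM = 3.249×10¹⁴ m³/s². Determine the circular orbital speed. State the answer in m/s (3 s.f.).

v ≈ 3330 m/s

r = 29340 km = 2.934×10⁷ m.
For a circular orbit v = √(μ/r) = √(3.249×10¹⁴ / 2.934×10⁷) = √(1.107×10⁷) = 3328 m/s.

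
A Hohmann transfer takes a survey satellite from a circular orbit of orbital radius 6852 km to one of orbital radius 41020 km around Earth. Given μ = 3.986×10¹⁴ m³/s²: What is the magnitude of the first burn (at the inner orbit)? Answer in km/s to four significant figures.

r₁ = 6852 km = 6.852×10⁶ m.
r₂ = 41020 km = 4.102×10⁷ m.
Transfer ellipse a_t = (r₁ + r₂)/2 = 2.394×10⁷ m.
At r₁: circular v_c1 = √(μ/r₁) = 7627 m/s; transfer-perigee v_p = √[μ(2/r₁ − 1/a_t)] = 9985 m/s.
Δv₁ = v_p − v_c1 = 2358 m/s.
= 2.358 km/s.

Δv ≈ 2.358 km/s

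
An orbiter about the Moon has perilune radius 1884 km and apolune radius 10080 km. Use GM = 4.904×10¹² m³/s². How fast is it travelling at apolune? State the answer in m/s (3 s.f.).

v ≈ 391 m/s

Semi-major axis a = (r_p + r_a)/2 = 5982.0 km = 5.982×10⁶ m.
Vis-viva: v² = μ(2/r − 1/a) = 4.904×10¹² × (1.984×10⁻⁷ − 1.672×10⁻⁷) = 1.532×10⁵ m²/s².
v = 391.4 m/s.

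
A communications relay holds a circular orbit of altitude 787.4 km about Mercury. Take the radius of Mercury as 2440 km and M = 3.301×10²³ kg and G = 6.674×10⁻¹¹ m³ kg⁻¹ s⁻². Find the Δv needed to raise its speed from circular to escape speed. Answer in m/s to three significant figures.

Δv ≈ 1080 m/s

μ = GM = 6.674×10⁻¹¹ × 3.301×10²³ = 2.203×10¹³ m³/s².
r = 2440 + 787.4 = 3227.4 km = 3.2274×10⁶ m.
Circular speed v_c = √(μ/r) = 2613 m/s.
Escape speed v_esc = √(2μ/r) = √2 × v_c = 3695 m/s.
Δv = v_esc − v_c = 1082 m/s.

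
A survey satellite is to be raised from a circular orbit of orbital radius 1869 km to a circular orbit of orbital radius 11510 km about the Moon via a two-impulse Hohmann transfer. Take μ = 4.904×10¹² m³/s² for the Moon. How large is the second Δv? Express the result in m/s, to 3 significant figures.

r₁ = 1869 km = 1.869×10⁶ m.
r₂ = 11510 km = 1.151×10⁷ m.
Transfer ellipse a_t = (r₁ + r₂)/2 = 6.690×10⁶ m.
At r₁: circular v_c1 = √(μ/r₁) = 1620 m/s; transfer-perilune v_p = √[μ(2/r₁ − 1/a_t)] = 2125 m/s.
At r₂: circular v_c2 = √(μ/r₂) = 652.7 m/s; transfer-apolune v_a = √[μ(2/r₂ − 1/a_t)] = 345.0 m/s.
Δv₂ = v_c2 − v_a = 307.7 m/s.

Δv ≈ 308 m/s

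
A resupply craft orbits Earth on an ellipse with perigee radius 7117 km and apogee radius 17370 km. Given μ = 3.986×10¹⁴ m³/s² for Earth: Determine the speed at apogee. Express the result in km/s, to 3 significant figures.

Semi-major axis a = (r_p + r_a)/2 = 12244 km = 1.224×10⁷ m.
Vis-viva: v² = μ(2/r − 1/a) = 3.986×10¹⁴ × (1.151×10⁻⁷ − 8.168×10⁻⁸) = 1.334×10⁷ m²/s².
v = 3652 m/s = 3.652 km/s.

v ≈ 3.65 km/s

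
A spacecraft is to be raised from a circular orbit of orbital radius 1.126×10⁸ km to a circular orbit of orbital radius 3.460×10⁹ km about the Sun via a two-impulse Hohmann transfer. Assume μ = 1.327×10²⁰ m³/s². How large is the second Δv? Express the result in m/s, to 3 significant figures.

Δv ≈ 4640 m/s

r₁ = 1.126×10⁸ km = 1.126×10¹¹ m.
r₂ = 3.460×10⁹ km = 3.460×10¹² m.
Transfer ellipse a_t = (r₁ + r₂)/2 = 1.786×10¹² m.
At r₁: circular v_c1 = √(μ/r₁) = 34330 m/s; transfer-perihelion v_p = √[μ(2/r₁ − 1/a_t)] = 47780 m/s.
At r₂: circular v_c2 = √(μ/r₂) = 6193 m/s; transfer-aphelion v_a = √[μ(2/r₂ − 1/a_t)] = 1555 m/s.
Δv₂ = v_c2 − v_a = 4638 m/s.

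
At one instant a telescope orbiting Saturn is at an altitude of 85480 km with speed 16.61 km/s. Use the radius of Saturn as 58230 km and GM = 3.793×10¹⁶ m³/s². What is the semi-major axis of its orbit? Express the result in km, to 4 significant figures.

r = 58230 + 85480 = 1.4371×10⁵ km = 1.437×10⁸ m.
Specific orbital energy ε = v²/2 − μ/r = (16610)²/2 − 3.793×10¹⁶/1.437×10⁸ = -1.260×10⁸ J/kg.
Since ε = −μ/(2a), a = −μ/(2ε) = 1.505×10⁸ m = 1.5053×10⁵ km.

a ≈ 1.505×10⁵ km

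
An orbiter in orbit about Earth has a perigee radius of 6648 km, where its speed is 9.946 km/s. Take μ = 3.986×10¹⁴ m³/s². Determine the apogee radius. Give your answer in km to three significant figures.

r_p = 6.648×10⁶ m.
Specific energy ε = v²/2 − μ/r = -1.050×10⁷ J/kg, so a = −μ/(2ε) = 1.899×10⁷ m.
The apsides satisfy r_p + r_a = 2a, so the apogee radius is 2a − r_p = 3.133×10⁷ m = 31327 km.

apogee radius ≈ 31300 km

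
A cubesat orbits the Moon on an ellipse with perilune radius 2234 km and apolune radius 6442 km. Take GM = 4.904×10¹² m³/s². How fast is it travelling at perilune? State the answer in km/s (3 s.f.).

Semi-major axis a = (r_p + r_a)/2 = 4338.0 km = 4.338×10⁶ m.
Vis-viva: v² = μ(2/r − 1/a) = 4.904×10¹² × (8.953×10⁻⁷ − 2.305×10⁻⁷) = 3.260×10⁶ m²/s².
v = 1806 m/s = 1.806 km/s.

v ≈ 1.81 km/s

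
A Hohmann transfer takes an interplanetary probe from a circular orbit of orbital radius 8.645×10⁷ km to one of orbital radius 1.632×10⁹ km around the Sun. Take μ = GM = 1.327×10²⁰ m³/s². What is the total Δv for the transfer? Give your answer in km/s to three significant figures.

Δv_total ≈ 21.0 km/s

r₁ = 8.645×10⁷ km = 8.645×10¹⁰ m.
r₂ = 1.632×10⁹ km = 1.632×10¹² m.
Transfer ellipse a_t = (r₁ + r₂)/2 = 8.592×10¹¹ m.
At r₁: circular v_c1 = √(μ/r₁) = 39180 m/s; transfer-perihelion v_p = √[μ(2/r₁ − 1/a_t)] = 54000 m/s.
Δv₁ = v_p − v_c1 = 14820 m/s.
At r₂: circular v_c2 = √(μ/r₂) = 9017 m/s; transfer-aphelion v_a = √[μ(2/r₂ − 1/a_t)] = 2860 m/s.
Δv₂ = v_c2 − v_a = 6157 m/s.
Total Δv = Δv₁ + Δv₂ = 20970 m/s = 20.97 km/s.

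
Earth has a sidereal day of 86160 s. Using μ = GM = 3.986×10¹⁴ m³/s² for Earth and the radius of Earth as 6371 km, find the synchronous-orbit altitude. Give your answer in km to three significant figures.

h_sync ≈ 35800 km

A synchronous orbit has period T, so by Kepler's third law a = (μT²/4π²)^(1/3).
μT²/4π² = 3.986×10¹⁴ × (8.616×10⁴)² / 39.48 = 7.495×10²² m³.
a = 4.216×10⁷ m = 42163 km.
Altitude h = a − R = 42163 − 6371 = 35792 km.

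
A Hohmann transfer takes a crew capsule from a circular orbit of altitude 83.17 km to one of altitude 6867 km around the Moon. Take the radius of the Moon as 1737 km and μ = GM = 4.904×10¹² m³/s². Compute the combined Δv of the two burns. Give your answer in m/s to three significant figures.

r₁ = 1737 + 83.17 = 1820.2 km = 1.8202×10⁶ m.
r₂ = 1737 + 6867 = 8604.0 km = 8.6040×10⁶ m.
Transfer ellipse a_t = (r₁ + r₂)/2 = 5.212×10⁶ m.
At r₁: circular v_c1 = √(μ/r₁) = 1641 m/s; transfer-perilune v_p = √[μ(2/r₁ − 1/a_t)] = 2109 m/s.
Δv₁ = v_p − v_c1 = 467.5 m/s.
At r₂: circular v_c2 = √(μ/r₂) = 755.0 m/s; transfer-apolune v_a = √[μ(2/r₂ − 1/a_t)] = 446.1 m/s.
Δv₂ = v_c2 − v_a = 308.8 m/s.
Total Δv = Δv₁ + Δv₂ = 776.3 m/s.

Δv_total ≈ 776 m/s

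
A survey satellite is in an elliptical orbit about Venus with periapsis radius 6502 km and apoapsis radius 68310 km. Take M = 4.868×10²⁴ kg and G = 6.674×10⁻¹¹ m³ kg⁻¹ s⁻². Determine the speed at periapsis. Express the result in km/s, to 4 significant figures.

μ = GM = 6.674×10⁻¹¹ × 4.868×10²⁴ = 3.249×10¹⁴ m³/s².
Semi-major axis a = (r_p + r_a)/2 = 37406 km = 3.741×10⁷ m.
Vis-viva: v² = μ(2/r − 1/a) = 3.249×10¹⁴ × (3.076×10⁻⁷ − 2.673×10⁻⁸) = 9.125×10⁷ m²/s².
v = 9552 m/s = 9.552 km/s.

v ≈ 9.552 km/s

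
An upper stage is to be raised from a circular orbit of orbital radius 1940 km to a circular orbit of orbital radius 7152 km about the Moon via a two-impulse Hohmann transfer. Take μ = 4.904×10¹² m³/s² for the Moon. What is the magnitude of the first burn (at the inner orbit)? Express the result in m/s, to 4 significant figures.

r₁ = 1940 km = 1.940×10⁶ m.
r₂ = 7152 km = 7.152×10⁶ m.
Transfer ellipse a_t = (r₁ + r₂)/2 = 4.546×10⁶ m.
At r₁: circular v_c1 = √(μ/r₁) = 1590 m/s; transfer-perilune v_p = √[μ(2/r₁ − 1/a_t)] = 1994 m/s.
Δv₁ = v_p − v_c1 = 404.3 m/s.

Δv ≈ 404.3 m/s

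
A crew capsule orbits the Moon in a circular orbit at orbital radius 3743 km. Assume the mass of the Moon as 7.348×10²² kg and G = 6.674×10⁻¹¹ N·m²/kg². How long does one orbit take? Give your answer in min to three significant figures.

T ≈ 342 min

μ = GM = 6.674×10⁻¹¹ × 7.348×10²² = 4.904×10¹² m³/s².
r = 3743 km = 3.743×10⁶ m.
Kepler's third law: T = 2π√(r³/μ) = 2π√((3.743×10⁶)³ / 4.904×10¹²).
r³/μ = 1.069×10⁷ s², so T = 2π × 3.270×10³ = 2.055×10⁴ s.
Converting: 2.055×10⁴ s ÷ 60.00 = 342.4 min.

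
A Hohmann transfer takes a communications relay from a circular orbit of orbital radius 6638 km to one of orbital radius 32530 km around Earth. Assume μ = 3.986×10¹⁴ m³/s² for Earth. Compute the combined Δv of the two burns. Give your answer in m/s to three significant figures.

r₁ = 6638 km = 6.638×10⁶ m.
r₂ = 32530 km = 3.253×10⁷ m.
Transfer ellipse a_t = (r₁ + r₂)/2 = 1.958×10⁷ m.
At r₁: circular v_c1 = √(μ/r₁) = 7749 m/s; transfer-perigee v_p = √[μ(2/r₁ − 1/a_t)] = 9987 m/s.
Δv₁ = v_p − v_c1 = 2238 m/s.
At r₂: circular v_c2 = √(μ/r₂) = 3500 m/s; transfer-apogee v_a = √[μ(2/r₂ − 1/a_t)] = 2038 m/s.
Δv₂ = v_c2 − v_a = 1463 m/s.
Total Δv = Δv₁ + Δv₂ = 3701 m/s.

Δv_total ≈ 3700 m/s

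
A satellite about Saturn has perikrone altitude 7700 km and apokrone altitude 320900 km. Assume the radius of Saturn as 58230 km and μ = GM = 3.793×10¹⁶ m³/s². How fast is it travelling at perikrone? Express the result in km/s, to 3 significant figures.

v ≈ 31.3 km/s

r_p = 58230 + 7700 = 65930 km = 6.5930×10⁷ m.
r_a = 58230 + 320900 = 379130 km = 3.7913×10⁸ m.
Semi-major axis a = (r_p + r_a)/2 = 2.2253×10⁵ km = 2.225×10⁸ m.
Vis-viva: v² = μ(2/r − 1/a) = 3.793×10¹⁶ × (3.034×10⁻⁸ − 4.494×10⁻⁹) = 9.802×10⁸ m²/s².
v = 31310 m/s = 31.31 km/s.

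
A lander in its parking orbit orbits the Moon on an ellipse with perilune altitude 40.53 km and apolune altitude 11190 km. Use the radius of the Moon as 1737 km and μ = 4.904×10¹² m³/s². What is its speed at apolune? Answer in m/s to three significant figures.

v ≈ 303 m/s

r_p = 1737 + 40.53 = 1777.5 km = 1.7775×10⁶ m.
r_a = 1737 + 11190 = 12927 km = 1.2927×10⁷ m.
Semi-major axis a = (r_p + r_a)/2 = 7352.3 km = 7.352×10⁶ m.
Vis-viva: v² = μ(2/r − 1/a) = 4.904×10¹² × (1.547×10⁻⁷ − 1.360×10⁻⁷) = 9.172×10⁴ m²/s².
v = 302.8 m/s.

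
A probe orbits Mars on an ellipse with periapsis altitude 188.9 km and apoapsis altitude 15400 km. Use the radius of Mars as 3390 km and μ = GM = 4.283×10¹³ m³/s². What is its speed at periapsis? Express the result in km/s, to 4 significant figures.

r_p = 3390 + 188.9 = 3578.9 km = 3.5789×10⁶ m.
r_a = 3390 + 15400 = 18790 km = 1.8790×10⁷ m.
Semi-major axis a = (r_p + r_a)/2 = 11184 km = 1.118×10⁷ m.
Vis-viva: v² = μ(2/r − 1/a) = 4.283×10¹³ × (5.588×10⁻⁷ − 8.941×10⁻⁸) = 2.011×10⁷ m²/s².
v = 4484 m/s = 4.484 km/s.

v ≈ 4.484 km/s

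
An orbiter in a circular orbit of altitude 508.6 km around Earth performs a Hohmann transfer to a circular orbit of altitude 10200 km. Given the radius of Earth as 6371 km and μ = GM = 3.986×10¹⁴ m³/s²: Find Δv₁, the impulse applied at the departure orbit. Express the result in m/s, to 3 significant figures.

r₁ = 6371 + 508.6 = 6879.6 km = 6.8796×10⁶ m.
r₂ = 6371 + 10200 = 16571 km = 1.6571×10⁷ m.
Transfer ellipse a_t = (r₁ + r₂)/2 = 1.173×10⁷ m.
At r₁: circular v_c1 = √(μ/r₁) = 7612 m/s; transfer-perigee v_p = √[μ(2/r₁ − 1/a_t)] = 9049 m/s.
Δv₁ = v_p − v_c1 = 1437 m/s.

Δv ≈ 1440 m/s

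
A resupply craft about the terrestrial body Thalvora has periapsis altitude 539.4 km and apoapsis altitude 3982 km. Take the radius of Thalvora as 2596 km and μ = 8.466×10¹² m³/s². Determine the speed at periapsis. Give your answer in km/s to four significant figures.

r_p = 2596 + 539.4 = 3135.4 km = 3.1354×10⁶ m.
r_a = 2596 + 3982 = 6578.0 km = 6.5780×10⁶ m.
Semi-major axis a = (r_p + r_a)/2 = 4856.7 km = 4.857×10⁶ m.
Vis-viva: v² = μ(2/r − 1/a) = 8.466×10¹² × (6.379×10⁻⁷ − 2.059×10⁻⁷) = 3.657×10⁶ m²/s².
v = 1912 m/s = 1.912 km/s.

v ≈ 1.912 km/s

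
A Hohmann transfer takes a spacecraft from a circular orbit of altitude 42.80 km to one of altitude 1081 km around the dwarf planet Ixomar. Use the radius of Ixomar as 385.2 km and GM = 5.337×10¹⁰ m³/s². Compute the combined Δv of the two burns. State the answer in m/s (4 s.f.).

r₁ = 385.2 + 42.80 = 428.00 km = 4.2800×10⁵ m.
r₂ = 385.2 + 1081 = 1466.2 km = 1.4662×10⁶ m.
Transfer ellipse a_t = (r₁ + r₂)/2 = 9.471×10⁵ m.
At r₁: circular v_c1 = √(μ/r₁) = 353.1 m/s; transfer-periapsis v_p = √[μ(2/r₁ − 1/a_t)] = 439.4 m/s.
Δv₁ = v_p − v_c1 = 86.24 m/s.
At r₂: circular v_c2 = √(μ/r₂) = 190.8 m/s; transfer-apoapsis v_a = √[μ(2/r₂ − 1/a_t)] = 128.3 m/s.
Δv₂ = v_c2 − v_a = 62.53 m/s.
Total Δv = Δv₁ + Δv₂ = 148.8 m/s.

Δv_total ≈ 148.8 m/s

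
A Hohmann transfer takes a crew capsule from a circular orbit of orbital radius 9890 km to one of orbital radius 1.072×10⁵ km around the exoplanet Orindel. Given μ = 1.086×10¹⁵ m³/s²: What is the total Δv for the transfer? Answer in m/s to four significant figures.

Δv_total ≈ 5576 m/s

r₁ = 9890 km = 9.890×10⁶ m.
r₂ = 1.072×10⁵ km = 1.072×10⁸ m.
Transfer ellipse a_t = (r₁ + r₂)/2 = 5.854×10⁷ m.
At r₁: circular v_c1 = √(μ/r₁) = 10480 m/s; transfer-periapsis v_p = √[μ(2/r₁ − 1/a_t)] = 14180 m/s.
Δv₁ = v_p − v_c1 = 3701 m/s.
At r₂: circular v_c2 = √(μ/r₂) = 3183 m/s; transfer-apoapsis v_a = √[μ(2/r₂ − 1/a_t)] = 1308 m/s.
Δv₂ = v_c2 − v_a = 1875 m/s.
Total Δv = Δv₁ + Δv₂ = 5576 m/s.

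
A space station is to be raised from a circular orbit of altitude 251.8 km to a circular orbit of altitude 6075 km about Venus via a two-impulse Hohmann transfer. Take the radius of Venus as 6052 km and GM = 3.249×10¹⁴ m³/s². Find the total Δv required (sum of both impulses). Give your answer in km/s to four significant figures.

r₁ = 6052 + 251.8 = 6303.8 km = 6.3038×10⁶ m.
r₂ = 6052 + 6075 = 12127 km = 1.2127×10⁷ m.
Transfer ellipse a_t = (r₁ + r₂)/2 = 9.215×10⁶ m.
At r₁: circular v_c1 = √(μ/r₁) = 7179 m/s; transfer-periapsis v_p = √[μ(2/r₁ − 1/a_t)] = 8236 m/s.
Δv₁ = v_p − v_c1 = 1056 m/s.
At r₂: circular v_c2 = √(μ/r₂) = 5176 m/s; transfer-apoapsis v_a = √[μ(2/r₂ − 1/a_t)] = 4281 m/s.
Δv₂ = v_c2 − v_a = 895.1 m/s.
Total Δv = Δv₁ + Δv₂ = 1951 m/s = 1.951 km/s.

Δv_total ≈ 1.951 km/s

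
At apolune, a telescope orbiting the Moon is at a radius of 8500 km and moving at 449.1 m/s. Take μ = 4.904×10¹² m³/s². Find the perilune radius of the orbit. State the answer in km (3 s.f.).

r_a = 8.500×10⁶ m.
Specific energy ε = v²/2 − μ/r = -4.761×10⁵ J/kg, so a = −μ/(2ε) = 5.150×10⁶ m.
The apsides satisfy r_p + r_a = 2a, so the perilune radius is 2a − r_a = 1.800×10⁶ m = 1800.4 km.

perilune radius ≈ 1800 km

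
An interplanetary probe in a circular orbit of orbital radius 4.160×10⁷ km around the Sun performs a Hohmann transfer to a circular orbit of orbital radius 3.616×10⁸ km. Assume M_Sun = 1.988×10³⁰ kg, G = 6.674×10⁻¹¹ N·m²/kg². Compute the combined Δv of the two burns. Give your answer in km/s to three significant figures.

Δv_total ≈ 29.6 km/s

μ = GM = 6.674×10⁻¹¹ × 1.988×10³⁰ = 1.327×10²⁰ m³/s².
r₁ = 4.160×10⁷ km = 4.160×10¹⁰ m.
r₂ = 3.616×10⁸ km = 3.616×10¹¹ m.
Transfer ellipse a_t = (r₁ + r₂)/2 = 2.016×10¹¹ m.
At r₁: circular v_c1 = √(μ/r₁) = 56470 m/s; transfer-perihelion v_p = √[μ(2/r₁ − 1/a_t)] = 75640 m/s.
Δv₁ = v_p − v_c1 = 19160 m/s.
At r₂: circular v_c2 = √(μ/r₂) = 19160 m/s; transfer-aphelion v_a = √[μ(2/r₂ − 1/a_t)] = 8701 m/s.
Δv₂ = v_c2 − v_a = 10450 m/s.
Total Δv = Δv₁ + Δv₂ = 29610 m/s = 29.61 km/s.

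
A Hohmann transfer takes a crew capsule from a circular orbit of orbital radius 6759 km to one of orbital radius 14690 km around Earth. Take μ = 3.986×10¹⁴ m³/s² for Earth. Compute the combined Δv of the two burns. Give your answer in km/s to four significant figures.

r₁ = 6759 km = 6.759×10⁶ m.
r₂ = 14690 km = 1.469×10⁷ m.
Transfer ellipse a_t = (r₁ + r₂)/2 = 1.072×10⁷ m.
At r₁: circular v_c1 = √(μ/r₁) = 7679 m/s; transfer-perigee v_p = √[μ(2/r₁ − 1/a_t)] = 8988 m/s.
Δv₁ = v_p − v_c1 = 1308 m/s.
At r₂: circular v_c2 = √(μ/r₂) = 5209 m/s; transfer-apogee v_a = √[μ(2/r₂ − 1/a_t)] = 4135 m/s.
Δv₂ = v_c2 − v_a = 1074 m/s.
Total Δv = Δv₁ + Δv₂ = 2382 m/s = 2.382 km/s.

Δv_total ≈ 2.382 km/s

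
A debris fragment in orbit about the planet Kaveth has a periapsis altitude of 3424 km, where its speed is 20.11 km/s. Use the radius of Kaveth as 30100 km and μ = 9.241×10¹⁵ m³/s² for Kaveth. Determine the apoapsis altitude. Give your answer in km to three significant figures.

r_p = 30100 + 3424 = 33524 km = 3.352×10⁷ m.
Specific energy ε = v²/2 − μ/r = -7.345×10⁷ J/kg, so a = −μ/(2ε) = 6.291×10⁷ m.
The apsides satisfy r_p + r_a = 2a, so the apoapsis radius is 2a − r_p = 9.229×10⁷ m = 92294 km.
Apoapsis altitude = 92294 − 30100 = 62194 km.

apoapsis altitude ≈ 62200 km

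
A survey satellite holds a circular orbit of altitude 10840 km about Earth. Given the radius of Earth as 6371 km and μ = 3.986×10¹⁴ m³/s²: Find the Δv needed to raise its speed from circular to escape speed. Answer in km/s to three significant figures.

Δv ≈ 1.99 km/s

r = 6371 + 10840 = 17211 km = 1.7211×10⁷ m.
Circular speed v_c = √(μ/r) = 4812 m/s.
Escape speed v_esc = √(2μ/r) = √2 × v_c = 6806 m/s.
Δv = v_esc − v_c = 1993 m/s = 1.993 km/s.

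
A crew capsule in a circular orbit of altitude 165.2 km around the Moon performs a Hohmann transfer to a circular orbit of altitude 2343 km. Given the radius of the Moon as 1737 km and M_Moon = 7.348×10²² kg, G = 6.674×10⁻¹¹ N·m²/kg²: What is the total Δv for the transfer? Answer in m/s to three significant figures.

Δv_total ≈ 492 m/s

μ = GM = 6.674×10⁻¹¹ × 7.348×10²² = 4.904×10¹² m³/s².
r₁ = 1737 + 165.2 = 1902.2 km = 1.9022×10⁶ m.
r₂ = 1737 + 2343 = 4080.0 km = 4.0800×10⁶ m.
Transfer ellipse a_t = (r₁ + r₂)/2 = 2.991×10⁶ m.
At r₁: circular v_c1 = √(μ/r₁) = 1606 m/s; transfer-perilune v_p = √[μ(2/r₁ − 1/a_t)] = 1875 m/s.
Δv₁ = v_p − v_c1 = 269.6 m/s.
At r₂: circular v_c2 = √(μ/r₂) = 1096 m/s; transfer-apolune v_a = √[μ(2/r₂ − 1/a_t)] = 874.3 m/s.
Δv₂ = v_c2 − v_a = 222.0 m/s.
Total Δv = Δv₁ + Δv₂ = 491.7 m/s.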